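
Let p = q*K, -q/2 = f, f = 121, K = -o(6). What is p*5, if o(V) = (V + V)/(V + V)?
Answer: 1210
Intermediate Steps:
o(V) = 1 (o(V) = (2*V)/((2*V)) = (2*V)*(1/(2*V)) = 1)
K = -1 (K = -1*1 = -1)
q = -242 (q = -2*121 = -242)
p = 242 (p = -242*(-1) = 242)
p*5 = 242*5 = 1210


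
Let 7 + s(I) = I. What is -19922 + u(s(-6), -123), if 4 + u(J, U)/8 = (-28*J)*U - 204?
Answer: -379762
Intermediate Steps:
s(I) = -7 + I
u(J, U) = -1664 - 224*J*U (u(J, U) = -32 + 8*((-28*J)*U - 204) = -32 + 8*(-28*J*U - 204) = -32 + 8*(-204 - 28*J*U) = -32 + (-1632 - 224*J*U) = -1664 - 224*J*U)
-19922 + u(s(-6), -123) = -19922 + (-1664 - 224*(-7 - 6)*(-123)) = -19922 + (-1664 - 224*(-13)*(-123)) = -19922 + (-1664 - 358176) = -19922 - 359840 = -379762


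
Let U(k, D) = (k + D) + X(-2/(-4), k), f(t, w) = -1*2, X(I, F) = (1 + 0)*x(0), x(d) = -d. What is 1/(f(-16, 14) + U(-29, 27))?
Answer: -¼ ≈ -0.25000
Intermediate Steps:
X(I, F) = 0 (X(I, F) = (1 + 0)*(-1*0) = 1*0 = 0)
f(t, w) = -2
U(k, D) = D + k (U(k, D) = (k + D) + 0 = (D + k) + 0 = D + k)
1/(f(-16, 14) + U(-29, 27)) = 1/(-2 + (27 - 29)) = 1/(-2 - 2) = 1/(-4) = -¼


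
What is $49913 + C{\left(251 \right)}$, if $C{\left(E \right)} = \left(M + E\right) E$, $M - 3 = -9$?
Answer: $111408$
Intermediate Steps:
$M = -6$ ($M = 3 - 9 = -6$)
$C{\left(E \right)} = E \left(-6 + E\right)$ ($C{\left(E \right)} = \left(-6 + E\right) E = E \left(-6 + E\right)$)
$49913 + C{\left(251 \right)} = 49913 + 251 \left(-6 + 251\right) = 49913 + 251 \cdot 245 = 49913 + 61495 = 111408$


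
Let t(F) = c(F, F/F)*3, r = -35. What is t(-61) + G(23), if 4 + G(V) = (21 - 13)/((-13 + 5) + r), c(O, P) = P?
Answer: -51/43 ≈ -1.1860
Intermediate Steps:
G(V) = -180/43 (G(V) = -4 + (21 - 13)/((-13 + 5) - 35) = -4 + 8/(-8 - 35) = -4 + 8/(-43) = -4 + 8*(-1/43) = -4 - 8/43 = -180/43)
t(F) = 3 (t(F) = (F/F)*3 = 1*3 = 3)
t(-61) + G(23) = 3 - 180/43 = -51/43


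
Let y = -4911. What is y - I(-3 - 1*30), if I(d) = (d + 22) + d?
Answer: -4867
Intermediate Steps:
I(d) = 22 + 2*d (I(d) = (22 + d) + d = 22 + 2*d)
y - I(-3 - 1*30) = -4911 - (22 + 2*(-3 - 1*30)) = -4911 - (22 + 2*(-3 - 30)) = -4911 - (22 + 2*(-33)) = -4911 - (22 - 66) = -4911 - 1*(-44) = -4911 + 44 = -4867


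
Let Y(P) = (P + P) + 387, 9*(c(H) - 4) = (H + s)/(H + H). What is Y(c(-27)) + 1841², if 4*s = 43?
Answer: 3294765137/972 ≈ 3.3897e+6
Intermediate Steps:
s = 43/4 (s = (¼)*43 = 43/4 ≈ 10.750)
c(H) = 4 + (43/4 + H)/(18*H) (c(H) = 4 + ((H + 43/4)/(H + H))/9 = 4 + ((43/4 + H)/((2*H)))/9 = 4 + ((43/4 + H)*(1/(2*H)))/9 = 4 + ((43/4 + H)/(2*H))/9 = 4 + (43/4 + H)/(18*H))
Y(P) = 387 + 2*P (Y(P) = 2*P + 387 = 387 + 2*P)
Y(c(-27)) + 1841² = (387 + 2*((1/72)*(43 + 292*(-27))/(-27))) + 1841² = (387 + 2*((1/72)*(-1/27)*(43 - 7884))) + 3389281 = (387 + 2*((1/72)*(-1/27)*(-7841))) + 3389281 = (387 + 2*(7841/1944)) + 3389281 = (387 + 7841/972) + 3389281 = 384005/972 + 3389281 = 3294765137/972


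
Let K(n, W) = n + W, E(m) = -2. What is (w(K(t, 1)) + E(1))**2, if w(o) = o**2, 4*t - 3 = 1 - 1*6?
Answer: 49/16 ≈ 3.0625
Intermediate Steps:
t = -1/2 (t = 3/4 + (1 - 1*6)/4 = 3/4 + (1 - 6)/4 = 3/4 + (1/4)*(-5) = 3/4 - 5/4 = -1/2 ≈ -0.50000)
K(n, W) = W + n
(w(K(t, 1)) + E(1))**2 = ((1 - 1/2)**2 - 2)**2 = ((1/2)**2 - 2)**2 = (1/4 - 2)**2 = (-7/4)**2 = 49/16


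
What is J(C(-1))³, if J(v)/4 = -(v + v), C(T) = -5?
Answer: 64000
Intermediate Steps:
J(v) = -8*v (J(v) = 4*(-(v + v)) = 4*(-2*v) = -8*v)
J(C(-1))³ = (-8*(-5))³ = 40³ = 64000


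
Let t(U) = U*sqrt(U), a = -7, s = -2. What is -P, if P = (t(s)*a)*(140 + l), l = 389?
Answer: -7406*I*sqrt(2) ≈ -10474.0*I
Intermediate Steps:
t(U) = U**(3/2)
P = 7406*I*sqrt(2) (P = ((-2)**(3/2)*(-7))*(140 + 389) = (-2*I*sqrt(2)*(-7))*529 = (14*I*sqrt(2))*529 = 7406*I*sqrt(2) ≈ 10474.0*I)
-P = -7406*I*sqrt(2)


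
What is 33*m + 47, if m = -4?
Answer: -85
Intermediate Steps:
33*m + 47 = 33*(-4) + 47 = -132 + 47 = -85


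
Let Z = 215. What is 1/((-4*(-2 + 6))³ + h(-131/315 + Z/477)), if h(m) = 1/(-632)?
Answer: -632/2588673 ≈ -0.00024414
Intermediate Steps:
h(m) = -1/632
1/((-4*(-2 + 6))³ + h(-131/315 + Z/477)) = 1/((-4*(-2 + 6))³ - 1/632) = 1/((-4*4)³ - 1/632) = 1/((-16)³ - 1/632) = 1/(-4096 - 1/632) = 1/(-2588673/632) = -632/2588673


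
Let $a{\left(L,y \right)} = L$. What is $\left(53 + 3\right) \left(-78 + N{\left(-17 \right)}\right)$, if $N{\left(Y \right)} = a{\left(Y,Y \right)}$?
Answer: $-5320$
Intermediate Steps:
$N{\left(Y \right)} = Y$
$\left(53 + 3\right) \left(-78 + N{\left(-17 \right)}\right) = \left(53 + 3\right) \left(-78 - 17\right) = 56 \left(-95\right) = -5320$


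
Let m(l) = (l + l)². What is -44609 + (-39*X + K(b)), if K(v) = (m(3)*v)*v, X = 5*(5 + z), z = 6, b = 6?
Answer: -45458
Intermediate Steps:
m(l) = 4*l² (m(l) = (2*l)² = 4*l²)
X = 55 (X = 5*(5 + 6) = 5*11 = 55)
K(v) = 36*v² (K(v) = ((4*3²)*v)*v = ((4*9)*v)*v = (36*v)*v = 36*v²)
-44609 + (-39*X + K(b)) = -44609 + (-39*55 + 36*6²) = -44609 + (-2145 + 36*36) = -44609 + (-2145 + 1296) = -44609 - 849 = -45458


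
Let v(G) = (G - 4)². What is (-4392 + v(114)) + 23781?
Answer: 31489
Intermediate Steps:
v(G) = (-4 + G)²
(-4392 + v(114)) + 23781 = (-4392 + (-4 + 114)²) + 23781 = (-4392 + 110²) + 23781 = (-4392 + 12100) + 23781 = 7708 + 23781 = 31489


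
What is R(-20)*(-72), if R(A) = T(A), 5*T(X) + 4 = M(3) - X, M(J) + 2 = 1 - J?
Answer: -864/5 ≈ -172.80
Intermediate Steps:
M(J) = -1 - J (M(J) = -2 + (1 - J) = -1 - J)
T(X) = -8/5 - X/5 (T(X) = -4/5 + ((-1 - 1*3) - X)/5 = -4/5 + ((-1 - 3) - X)/5 = -4/5 + (-4 - X)/5 = -4/5 + (-4/5 - X/5) = -8/5 - X/5)
R(A) = -8/5 - A/5
R(-20)*(-72) = (-8/5 - 1/5*(-20))*(-72) = (-8/5 + 4)*(-72) = (12/5)*(-72) = -864/5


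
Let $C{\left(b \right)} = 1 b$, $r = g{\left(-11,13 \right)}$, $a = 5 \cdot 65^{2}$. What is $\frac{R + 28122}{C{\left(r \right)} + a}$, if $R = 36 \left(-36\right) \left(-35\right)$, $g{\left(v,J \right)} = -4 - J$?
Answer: $\frac{12247}{3518} \approx 3.4812$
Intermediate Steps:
$R = 45360$ ($R = \left(-1296\right) \left(-35\right) = 45360$)
$a = 21125$ ($a = 5 \cdot 4225 = 21125$)
$r = -17$ ($r = -4 - 13 = -17$)
$C{\left(b \right)} = b$
$\frac{R + 28122}{C{\left(r \right)} + a} = \frac{45360 + 28122}{-17 + 21125} = \frac{73482}{21108} = 73482 \cdot \frac{1}{21108} = \frac{12247}{3518}$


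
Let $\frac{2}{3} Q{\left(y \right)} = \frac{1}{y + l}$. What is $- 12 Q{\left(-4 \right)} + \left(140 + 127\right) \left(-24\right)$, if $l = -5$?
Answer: $-6406$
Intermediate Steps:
$Q{\left(y \right)} = \frac{3}{2 \left(-5 + y\right)}$ ($Q{\left(y \right)} = \frac{3}{2 \left(y - 5\right)} = \frac{3}{2 \left(-5 + y\right)}$)
$- 12 Q{\left(-4 \right)} + \left(140 + 127\right) \left(-24\right) = - 12 \frac{3}{2 \left(-5 - 4\right)} + \left(140 + 127\right) \left(-24\right) = - 12 \frac{3}{2 \left(-9\right)} + 267 \left(-24\right) = - 12 \cdot \frac{3}{2} \left(- \frac{1}{9}\right) - 6408 = \left(-12\right) \left(- \frac{1}{6}\right) - 6408 = 2 - 6408 = -6406$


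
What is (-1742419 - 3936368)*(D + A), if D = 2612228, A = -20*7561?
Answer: -13975540237296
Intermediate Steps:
A = -151220
(-1742419 - 3936368)*(D + A) = (-1742419 - 3936368)*(2612228 - 151220) = -5678787*2461008 = -13975540237296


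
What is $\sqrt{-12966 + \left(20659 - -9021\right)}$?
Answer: $\sqrt{16714} \approx 129.28$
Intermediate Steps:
$\sqrt{-12966 + \left(20659 - -9021\right)} = \sqrt{-12966 + \left(20659 + 9021\right)} = \sqrt{-12966 + 29680} = \sqrt{16714}$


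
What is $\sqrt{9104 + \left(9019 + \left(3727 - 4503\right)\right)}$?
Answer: $\sqrt{17347} \approx 131.71$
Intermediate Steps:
$\sqrt{9104 + \left(9019 + \left(3727 - 4503\right)\right)} = \sqrt{9104 + \left(9019 - 776\right)} = \sqrt{9104 + 8243} = \sqrt{17347}$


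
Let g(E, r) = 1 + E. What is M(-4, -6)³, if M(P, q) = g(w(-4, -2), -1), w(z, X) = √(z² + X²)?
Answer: 61 + 46*√5 ≈ 163.86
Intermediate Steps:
w(z, X) = √(X² + z²)
M(P, q) = 1 + 2*√5 (M(P, q) = 1 + √((-2)² + (-4)²) = 1 + √(4 + 16) = 1 + √20 = 1 + 2*√5)
M(-4, -6)³ = (1 + 2*√5)³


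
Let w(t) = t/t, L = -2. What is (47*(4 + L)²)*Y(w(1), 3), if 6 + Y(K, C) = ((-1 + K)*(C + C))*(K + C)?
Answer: -1128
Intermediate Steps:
w(t) = 1
Y(K, C) = -6 + 2*C*(-1 + K)*(C + K) (Y(K, C) = -6 + ((-1 + K)*(C + C))*(K + C) = -6 + ((-1 + K)*(2*C))*(C + K) = -6 + (2*C*(-1 + K))*(C + K) = -6 + 2*C*(-1 + K)*(C + K))
(47*(4 + L)²)*Y(w(1), 3) = (47*(4 - 2)²)*(-6 - 2*3² - 2*3*1 + 2*3*1² + 2*1*3²) = (47*2²)*(-6 - 2*9 - 6 + 2*3*1 + 2*1*9) = (47*4)*(-6 - 18 - 6 + 6 + 18) = 188*(-6) = -1128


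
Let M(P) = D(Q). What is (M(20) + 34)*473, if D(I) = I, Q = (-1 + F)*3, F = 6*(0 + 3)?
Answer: 40205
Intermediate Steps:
F = 18 (F = 6*3 = 18)
Q = 51 (Q = (-1 + 18)*3 = 17*3 = 51)
M(P) = 51
(M(20) + 34)*473 = (51 + 34)*473 = 85*473 = 40205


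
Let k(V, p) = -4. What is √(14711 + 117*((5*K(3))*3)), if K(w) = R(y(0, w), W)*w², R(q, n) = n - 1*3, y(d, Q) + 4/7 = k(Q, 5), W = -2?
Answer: 2*I*√16066 ≈ 253.5*I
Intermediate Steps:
y(d, Q) = -32/7 (y(d, Q) = -4/7 - 4 = -32/7)
R(q, n) = -3 + n (R(q, n) = n - 3 = -3 + n)
K(w) = -5*w² (K(w) = (-3 - 2)*w² = -5*w²)
√(14711 + 117*((5*K(3))*3)) = √(14711 + 117*((5*(-5*3²))*3)) = √(14711 + 117*((5*(-5*9))*3)) = √(14711 + 117*((5*(-45))*3)) = √(14711 + 117*(-225*3)) = √(14711 + 117*(-675)) = √(14711 - 78975) = √(-64264) = 2*I*√16066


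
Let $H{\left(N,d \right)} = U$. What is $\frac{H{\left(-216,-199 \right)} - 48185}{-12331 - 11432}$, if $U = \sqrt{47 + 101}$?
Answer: $\frac{48185}{23763} - \frac{2 \sqrt{37}}{23763} \approx 2.0272$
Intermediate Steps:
$U = 2 \sqrt{37}$ ($U = \sqrt{148} = 2 \sqrt{37} \approx 12.166$)
$H{\left(N,d \right)} = 2 \sqrt{37}$
$\frac{H{\left(-216,-199 \right)} - 48185}{-12331 - 11432} = \frac{2 \sqrt{37} - 48185}{-12331 - 11432} = \frac{-48185 + 2 \sqrt{37}}{-23763} = \left(-48185 + 2 \sqrt{37}\right) \left(- \frac{1}{23763}\right) = \frac{48185}{23763} - \frac{2 \sqrt{37}}{23763}$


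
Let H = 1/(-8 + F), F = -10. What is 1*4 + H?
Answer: 71/18 ≈ 3.9444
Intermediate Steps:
H = -1/18 (H = 1/(-8 - 10) = 1/(-18) = -1/18 ≈ -0.055556)
1*4 + H = 1*4 - 1/18 = 4 - 1/18 = 71/18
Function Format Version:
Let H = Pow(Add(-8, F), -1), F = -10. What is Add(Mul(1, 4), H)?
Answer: Rational(71, 18) ≈ 3.9444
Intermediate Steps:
H = Rational(-1, 18) (H = Pow(Add(-8, -10), -1) = Pow(-18, -1) = Rational(-1, 18) ≈ -0.055556)
Add(Mul(1, 4), H) = Add(Mul(1, 4), Rational(-1, 18)) = Add(4, Rational(-1, 18)) = Rational(71, 18)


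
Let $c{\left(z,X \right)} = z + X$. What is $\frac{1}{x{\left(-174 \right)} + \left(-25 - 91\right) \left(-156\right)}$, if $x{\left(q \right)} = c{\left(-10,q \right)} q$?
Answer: $\frac{1}{50112} \approx 1.9955 \cdot 10^{-5}$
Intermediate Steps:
$c{\left(z,X \right)} = X + z$
$x{\left(q \right)} = q \left(-10 + q\right)$ ($x{\left(q \right)} = \left(q - 10\right) q = \left(-10 + q\right) q = q \left(-10 + q\right)$)
$\frac{1}{x{\left(-174 \right)} + \left(-25 - 91\right) \left(-156\right)} = \frac{1}{- 174 \left(-10 - 174\right) + \left(-25 - 91\right) \left(-156\right)} = \frac{1}{\left(-174\right) \left(-184\right) - -18096} = \frac{1}{32016 + 18096} = \frac{1}{50112}$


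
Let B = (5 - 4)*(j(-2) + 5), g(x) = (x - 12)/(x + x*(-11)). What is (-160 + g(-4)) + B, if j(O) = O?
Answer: -787/5 ≈ -157.40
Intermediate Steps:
g(x) = -(-12 + x)/(10*x) (g(x) = (-12 + x)/(x - 11*x) = (-12 + x)/((-10*x)) = (-12 + x)*(-1/(10*x)) = -(-12 + x)/(10*x))
B = 3 (B = (5 - 4)*(-2 + 5) = 1*3 = 3)
(-160 + g(-4)) + B = (-160 + (⅒)*(12 - 1*(-4))/(-4)) + 3 = (-160 + (⅒)*(-¼)*(12 + 4)) + 3 = (-160 + (⅒)*(-¼)*16) + 3 = (-160 - ⅖) + 3 = -802/5 + 3 = -787/5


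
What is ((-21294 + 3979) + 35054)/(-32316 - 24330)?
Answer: -657/2098 ≈ -0.31316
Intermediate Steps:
((-21294 + 3979) + 35054)/(-32316 - 24330) = (-17315 + 35054)/(-56646) = 17739*(-1/56646) = -657/2098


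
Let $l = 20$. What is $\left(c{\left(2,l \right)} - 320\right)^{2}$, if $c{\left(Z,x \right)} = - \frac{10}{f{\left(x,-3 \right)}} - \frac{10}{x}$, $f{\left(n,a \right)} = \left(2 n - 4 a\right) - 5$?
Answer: $\frac{908841609}{8836} \approx 1.0286 \cdot 10^{5}$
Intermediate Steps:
$f{\left(n,a \right)} = -5 - 4 a + 2 n$ ($f{\left(n,a \right)} = \left(- 4 a + 2 n\right) - 5 = -5 - 4 a + 2 n$)
$c{\left(Z,x \right)} = - \frac{10}{x} - \frac{10}{7 + 2 x}$ ($c{\left(Z,x \right)} = - \frac{10}{-5 - -12 + 2 x} - \frac{10}{x} = - \frac{10}{-5 + 12 + 2 x} - \frac{10}{x} = - \frac{10}{7 + 2 x} - \frac{10}{x} = - \frac{10}{x} - \frac{10}{7 + 2 x}$)
$\left(c{\left(2,l \right)} - 320\right)^{2} = \left(\frac{10 \left(-7 - 60\right)}{20 \left(7 + 2 \cdot 20\right)} - 320\right)^{2} = \left(10 \cdot \frac{1}{20} \frac{1}{7 + 40} \left(-7 - 60\right) - 320\right)^{2} = \left(10 \cdot \frac{1}{20} \cdot \frac{1}{47} \left(-67\right) - 320\right)^{2} = \left(- \frac{67}{94} - 320\right)^{2} = \left(- \frac{30147}{94}\right)^{2} = \frac{908841609}{8836}$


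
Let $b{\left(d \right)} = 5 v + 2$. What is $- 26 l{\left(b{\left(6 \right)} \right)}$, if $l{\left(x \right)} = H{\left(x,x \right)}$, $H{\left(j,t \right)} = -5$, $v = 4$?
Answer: $130$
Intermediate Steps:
$b{\left(d \right)} = 22$ ($b{\left(d \right)} = 5 \cdot 4 + 2 = 20 + 2 = 22$)
$l{\left(x \right)} = -5$
$- 26 l{\left(b{\left(6 \right)} \right)} = \left(-26\right) \left(-5\right) = 130$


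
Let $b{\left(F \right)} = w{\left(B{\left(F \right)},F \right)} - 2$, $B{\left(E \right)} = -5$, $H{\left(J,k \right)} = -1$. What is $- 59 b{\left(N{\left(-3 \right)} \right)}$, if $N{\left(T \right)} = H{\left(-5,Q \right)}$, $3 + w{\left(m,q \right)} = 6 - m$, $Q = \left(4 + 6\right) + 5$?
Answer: $-354$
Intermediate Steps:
$Q = 15$ ($Q = 10 + 5 = 15$)
$w{\left(m,q \right)} = 3 - m$ ($w{\left(m,q \right)} = -3 - \left(-6 + m\right) = 3 - m$)
$N{\left(T \right)} = -1$
$b{\left(F \right)} = 6$ ($b{\left(F \right)} = \left(3 - -5\right) - 2 = \left(3 + 5\right) - 2 = 8 - 2 = 6$)
$- 59 b{\left(N{\left(-3 \right)} \right)} = \left(-59\right) 6 = -354$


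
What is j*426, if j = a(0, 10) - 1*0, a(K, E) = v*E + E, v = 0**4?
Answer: 4260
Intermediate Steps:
v = 0
a(K, E) = E (a(K, E) = 0*E + E = 0 + E = E)
j = 10 (j = 10 - 1*0 = 10 + 0 = 10)
j*426 = 10*426 = 4260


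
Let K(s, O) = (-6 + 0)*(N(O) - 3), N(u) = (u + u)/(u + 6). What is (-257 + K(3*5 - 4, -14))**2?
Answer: 67600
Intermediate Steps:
N(u) = 2*u/(6 + u) (N(u) = (2*u)/(6 + u) = 2*u/(6 + u))
K(s, O) = 18 - 12*O/(6 + O) (K(s, O) = (-6 + 0)*(2*O/(6 + O) - 3) = -6*(-3 + 2*O/(6 + O)) = 18 - 12*O/(6 + O))
(-257 + K(3*5 - 4, -14))**2 = (-257 + 6*(18 - 14)/(6 - 14))**2 = (-257 + 6*4/(-8))**2 = (-257 + 6*(-1/8)*4)**2 = (-257 - 3)**2 = (-260)**2 = 67600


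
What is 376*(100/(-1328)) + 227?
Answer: 16491/83 ≈ 198.69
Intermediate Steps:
376*(100/(-1328)) + 227 = 376*(100*(-1/1328)) + 227 = 376*(-25/332) + 227 = -2350/83 + 227 = 16491/83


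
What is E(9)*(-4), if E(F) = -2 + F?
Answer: -28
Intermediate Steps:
E(9)*(-4) = (-2 + 9)*(-4) = 7*(-4) = -28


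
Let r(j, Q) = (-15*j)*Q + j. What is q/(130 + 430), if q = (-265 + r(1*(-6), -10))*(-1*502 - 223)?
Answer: 169795/112 ≈ 1516.0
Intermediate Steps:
r(j, Q) = j - 15*Q*j (r(j, Q) = -15*Q*j + j = j - 15*Q*j)
q = 848975 (q = (-265 + (1*(-6))*(1 - 15*(-10)))*(-1*502 - 223) = (-265 - 6*(1 + 150))*(-502 - 223) = (-265 - 6*151)*(-725) = (-265 - 906)*(-725) = -1171*(-725) = 848975)
q/(130 + 430) = 848975/(130 + 430) = 848975/560 = 848975*(1/560) = 169795/112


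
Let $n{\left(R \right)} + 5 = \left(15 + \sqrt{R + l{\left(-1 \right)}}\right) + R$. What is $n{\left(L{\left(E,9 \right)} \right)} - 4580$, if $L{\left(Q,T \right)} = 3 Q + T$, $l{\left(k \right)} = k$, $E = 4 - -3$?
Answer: $-4540 + \sqrt{29} \approx -4534.6$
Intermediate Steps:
$E = 7$ ($E = 4 + 3 = 7$)
$L{\left(Q,T \right)} = T + 3 Q$
$n{\left(R \right)} = 10 + R + \sqrt{-1 + R}$ ($n{\left(R \right)} = -5 + \left(\left(15 + \sqrt{R - 1}\right) + R\right) = -5 + \left(\left(15 + \sqrt{-1 + R}\right) + R\right) = -5 + \left(15 + R + \sqrt{-1 + R}\right) = 10 + R + \sqrt{-1 + R}$)
$n{\left(L{\left(E,9 \right)} \right)} - 4580 = \left(10 + \left(9 + 3 \cdot 7\right) + \sqrt{-1 + \left(9 + 3 \cdot 7\right)}\right) - 4580 = \left(10 + \left(9 + 21\right) + \sqrt{-1 + \left(9 + 21\right)}\right) - 4580 = \left(10 + 30 + \sqrt{-1 + 30}\right) - 4580 = \left(10 + 30 + \sqrt{29}\right) - 4580 = \left(40 + \sqrt{29}\right) - 4580 = -4540 + \sqrt{29}$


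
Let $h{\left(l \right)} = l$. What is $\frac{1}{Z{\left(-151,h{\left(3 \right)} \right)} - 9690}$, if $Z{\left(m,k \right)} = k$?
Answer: $- \frac{1}{9687} \approx -0.00010323$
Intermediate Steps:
$\frac{1}{Z{\left(-151,h{\left(3 \right)} \right)} - 9690} = \frac{1}{3 - 9690} = \frac{1}{-9687} = - \frac{1}{9687}$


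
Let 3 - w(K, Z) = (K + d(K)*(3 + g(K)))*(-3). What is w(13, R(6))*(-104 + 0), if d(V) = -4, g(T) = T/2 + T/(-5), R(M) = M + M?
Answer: 21216/5 ≈ 4243.2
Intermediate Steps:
R(M) = 2*M
g(T) = 3*T/10 (g(T) = T*(1/2) + T*(-1/5) = T/2 - T/5 = 3*T/10)
w(K, Z) = -33 - 3*K/5 (w(K, Z) = 3 - (K - 4*(3 + 3*K/10))*(-3) = 3 - (K + (-12 - 6*K/5))*(-3) = 3 - (-12 - K/5)*(-3) = 3 - (36 + 3*K/5) = 3 + (-36 - 3*K/5) = -33 - 3*K/5)
w(13, R(6))*(-104 + 0) = (-33 - 3/5*13)*(-104 + 0) = (-33 - 39/5)*(-104) = -204/5*(-104) = 21216/5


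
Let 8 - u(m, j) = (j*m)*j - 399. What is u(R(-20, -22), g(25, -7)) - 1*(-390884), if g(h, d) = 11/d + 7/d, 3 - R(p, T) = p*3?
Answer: 2736121/7 ≈ 3.9087e+5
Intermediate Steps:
R(p, T) = 3 - 3*p (R(p, T) = 3 - p*3 = 3 - 3*p)
g(h, d) = 18/d
u(m, j) = 407 - m*j² (u(m, j) = 8 - ((j*m)*j - 399) = 8 - (m*j² - 399) = 8 - (-399 + m*j²) = 8 + (399 - m*j²) = 407 - m*j²)
u(R(-20, -22), g(25, -7)) - 1*(-390884) = (407 - (3 - 3*(-20))*(18/(-7))²) - 1*(-390884) = (407 - (3 + 60)*(18*(-⅐))²) + 390884 = (407 - 1*63*(-18/7)²) + 390884 = (407 - 1*63*324/49) + 390884 = (407 - 2916/7) + 390884 = -67/7 + 390884 = 2736121/7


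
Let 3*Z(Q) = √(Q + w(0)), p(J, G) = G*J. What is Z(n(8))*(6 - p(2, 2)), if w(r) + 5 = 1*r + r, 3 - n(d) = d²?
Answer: 2*I*√66/3 ≈ 5.416*I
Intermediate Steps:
n(d) = 3 - d²
w(r) = -5 + 2*r (w(r) = -5 + (1*r + r) = -5 + (r + r) = -5 + 2*r)
Z(Q) = √(-5 + Q)/3 (Z(Q) = √(Q + (-5 + 2*0))/3 = √(Q + (-5 + 0))/3 = √(Q - 5)/3 = √(-5 + Q)/3)
Z(n(8))*(6 - p(2, 2)) = (√(-5 + (3 - 1*8²))/3)*(6 - 2*2) = (√(-5 + (3 - 1*64))/3)*(6 - 1*4) = (√(-5 + (3 - 64))/3)*(6 - 4) = (√(-5 - 61)/3)*2 = (√(-66)/3)*2 = ((I*√66)/3)*2 = (I*√66/3)*2 = 2*I*√66/3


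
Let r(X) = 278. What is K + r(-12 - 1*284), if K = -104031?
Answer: -103753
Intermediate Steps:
K + r(-12 - 1*284) = -104031 + 278 = -103753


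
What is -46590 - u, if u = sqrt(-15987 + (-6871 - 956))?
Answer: -46590 - 63*I*sqrt(6) ≈ -46590.0 - 154.32*I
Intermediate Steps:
u = 63*I*sqrt(6) (u = sqrt(-15987 - 7827) = sqrt(-23814) = 63*I*sqrt(6) ≈ 154.32*I)
-46590 - u = -46590 - 63*I*sqrt(6)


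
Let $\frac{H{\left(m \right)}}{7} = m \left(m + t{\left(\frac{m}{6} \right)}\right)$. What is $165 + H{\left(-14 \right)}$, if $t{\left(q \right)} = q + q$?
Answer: $\frac{5983}{3} \approx 1994.3$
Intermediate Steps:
$t{\left(q \right)} = 2 q$
$H{\left(m \right)} = \frac{28 m^{2}}{3}$ ($H{\left(m \right)} = 7 m \left(m + 2 \frac{m}{6}\right) = 7 m \left(m + \frac{m}{3}\right) = 7 m \frac{4 m}{3} = 7 \frac{4 m^{2}}{3} = \frac{28 m^{2}}{3}$)
$165 + H{\left(-14 \right)} = 165 + \frac{28 \left(-14\right)^{2}}{3} = 165 + \frac{28}{3} \cdot 196 = 165 + \frac{5488}{3} = \frac{5983}{3}$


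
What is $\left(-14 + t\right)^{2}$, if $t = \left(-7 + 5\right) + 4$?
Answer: $144$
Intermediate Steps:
$t = 2$ ($t = -2 + 4 = 2$)
$\left(-14 + t\right)^{2} = \left(-14 + 2\right)^{2} = \left(-12\right)^{2} = 144$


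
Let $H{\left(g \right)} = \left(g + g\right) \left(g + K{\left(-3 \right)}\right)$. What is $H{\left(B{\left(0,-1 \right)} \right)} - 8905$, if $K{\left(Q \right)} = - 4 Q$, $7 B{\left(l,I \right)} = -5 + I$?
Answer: $- \frac{437281}{49} \approx -8924.1$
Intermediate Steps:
$B{\left(l,I \right)} = - \frac{5}{7} + \frac{I}{7}$ ($B{\left(l,I \right)} = \frac{-5 + I}{7} = - \frac{5}{7} + \frac{I}{7}$)
$H{\left(g \right)} = 2 g \left(12 + g\right)$ ($H{\left(g \right)} = \left(g + g\right) \left(g - -12\right) = 2 g \left(g + 12\right) = 2 g \left(12 + g\right)$)
$H{\left(B{\left(0,-1 \right)} \right)} - 8905 = 2 \left(- \frac{5}{7} + \frac{1}{7} \left(-1\right)\right) \left(12 + \left(- \frac{5}{7} + \frac{1}{7} \left(-1\right)\right)\right) - 8905 = 2 \left(- \frac{5}{7} - \frac{1}{7}\right) \left(12 - \frac{6}{7}\right) - 8905 = 2 \left(- \frac{6}{7}\right) \left(12 - \frac{6}{7}\right) - 8905 = 2 \left(- \frac{6}{7}\right) \frac{78}{7} - 8905 = - \frac{936}{49} - 8905 = - \frac{437281}{49}$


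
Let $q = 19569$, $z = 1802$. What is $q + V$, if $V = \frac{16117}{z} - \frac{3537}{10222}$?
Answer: $\frac{90155053834}{4605011} \approx 19578.0$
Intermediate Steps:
$V = \frac{39593575}{4605011}$ ($V = \frac{16117}{1802} - \frac{3537}{10222} = \frac{39593575}{4605011} \approx 8.5979$)
$q + V = 19569 + \frac{39593575}{4605011} = \frac{90155053834}{4605011}$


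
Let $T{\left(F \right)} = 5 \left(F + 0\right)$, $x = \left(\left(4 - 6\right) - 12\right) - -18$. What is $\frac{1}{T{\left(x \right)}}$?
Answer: $\frac{1}{20} \approx 0.05$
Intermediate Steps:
$x = 4$ ($x = \left(-2 - 12\right) + 18 = -14 + 18 = 4$)
$T{\left(F \right)} = 5 F$
$\frac{1}{T{\left(x \right)}} = \frac{1}{5 \cdot 4} = \frac{1}{20}$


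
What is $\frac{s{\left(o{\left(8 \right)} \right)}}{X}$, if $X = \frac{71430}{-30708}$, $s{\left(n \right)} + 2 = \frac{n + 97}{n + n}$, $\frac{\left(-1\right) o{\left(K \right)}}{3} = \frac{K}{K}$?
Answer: $\frac{90418}{11905} \approx 7.595$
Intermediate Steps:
$o{\left(K \right)} = -3$ ($o{\left(K \right)} = - 3 \frac{K}{K} = \left(-3\right) 1 = -3$)
$s{\left(n \right)} = -2 + \frac{97 + n}{2 n}$ ($s{\left(n \right)} = -2 + \frac{n + 97}{n + n} = -2 + \frac{97 + n}{2 n}$)
$X = - \frac{11905}{5118}$ ($X = 71430 \left(- \frac{1}{30708}\right) = - \frac{11905}{5118} \approx -2.3261$)
$\frac{s{\left(o{\left(8 \right)} \right)}}{X} = \frac{\frac{1}{2} \frac{1}{-3} \left(97 - -9\right)}{- \frac{11905}{5118}} = \frac{1}{2} \left(- \frac{1}{3}\right) \left(97 + 9\right) \left(- \frac{5118}{11905}\right) = \frac{1}{2} \left(- \frac{1}{3}\right) 106 \left(- \frac{5118}{11905}\right) = \left(- \frac{53}{3}\right) \left(- \frac{5118}{11905}\right) = \frac{90418}{11905}$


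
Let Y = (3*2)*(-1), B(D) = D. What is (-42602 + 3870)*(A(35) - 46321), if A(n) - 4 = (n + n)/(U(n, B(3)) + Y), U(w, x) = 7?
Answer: 1791238804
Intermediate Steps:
Y = -6 (Y = 6*(-1) = -6)
A(n) = 4 + 2*n (A(n) = 4 + (n + n)/(7 - 6) = 4 + (2*n)/1 = 4 + (2*n)*1 = 4 + 2*n)
(-42602 + 3870)*(A(35) - 46321) = (-42602 + 3870)*((4 + 2*35) - 46321) = -38732*((4 + 70) - 46321) = -38732*(74 - 46321) = -38732*(-46247) = 1791238804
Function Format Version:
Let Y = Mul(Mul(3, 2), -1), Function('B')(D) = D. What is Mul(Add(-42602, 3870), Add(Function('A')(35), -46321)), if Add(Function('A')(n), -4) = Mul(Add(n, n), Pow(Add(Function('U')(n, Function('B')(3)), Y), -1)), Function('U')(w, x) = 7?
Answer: 1791238804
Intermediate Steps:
Y = -6 (Y = Mul(6, -1) = -6)
Function('A')(n) = Add(4, Mul(2, n)) (Function('A')(n) = Add(4, Mul(Add(n, n), Pow(Add(7, -6), -1))) = Add(4, Mul(Mul(2, n), Pow(1, -1))) = Add(4, Mul(Mul(2, n), 1)) = Add(4, Mul(2, n)))
Mul(Add(-42602, 3870), Add(Function('A')(35), -46321)) = Mul(Add(-42602, 3870), Add(Add(4, Mul(2, 35)), -46321)) = Mul(-38732, Add(Add(4, 70), -46321)) = Mul(-38732, Add(74, -46321)) = Mul(-38732, -46247) = 1791238804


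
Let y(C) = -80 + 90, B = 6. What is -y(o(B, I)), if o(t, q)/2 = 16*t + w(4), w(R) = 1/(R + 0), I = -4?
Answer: -10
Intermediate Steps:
w(R) = 1/R
o(t, q) = 1/2 + 32*t (o(t, q) = 2*(16*t + 1/4) = 2*(1/4 + 16*t) = 1/2 + 32*t)
y(C) = 10
-y(o(B, I)) = -1*10 = -10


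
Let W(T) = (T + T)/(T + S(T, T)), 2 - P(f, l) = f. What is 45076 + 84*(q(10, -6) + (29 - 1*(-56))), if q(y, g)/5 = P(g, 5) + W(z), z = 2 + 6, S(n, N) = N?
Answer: 55996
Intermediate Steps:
P(f, l) = 2 - f
z = 8
W(T) = 1 (W(T) = (T + T)/(T + T) = (2*T)/((2*T)) = (2*T)*(1/(2*T)) = 1)
q(y, g) = 15 - 5*g (q(y, g) = 5*((2 - g) + 1) = 5*(3 - g) = 15 - 5*g)
45076 + 84*(q(10, -6) + (29 - 1*(-56))) = 45076 + 84*((15 - 5*(-6)) + (29 - 1*(-56))) = 45076 + 84*((15 + 30) + (29 + 56)) = 45076 + 84*(45 + 85) = 45076 + 84*130 = 45076 + 10920 = 55996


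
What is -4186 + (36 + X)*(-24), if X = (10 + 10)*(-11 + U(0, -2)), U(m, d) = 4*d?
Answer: 4070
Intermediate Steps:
X = -380 (X = (10 + 10)*(-11 + 4*(-2)) = 20*(-11 - 8) = 20*(-19) = -380)
-4186 + (36 + X)*(-24) = -4186 + (36 - 380)*(-24) = -4186 - 344*(-24) = -4186 + 8256 = 4070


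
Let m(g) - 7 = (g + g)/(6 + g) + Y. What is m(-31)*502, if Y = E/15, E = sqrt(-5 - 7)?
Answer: 118974/25 + 1004*I*sqrt(3)/15 ≈ 4759.0 + 115.93*I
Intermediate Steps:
E = 2*I*sqrt(3) (E = sqrt(-12) = 2*I*sqrt(3) ≈ 3.4641*I)
Y = 2*I*sqrt(3)/15 (Y = (2*I*sqrt(3))/15 = (2*I*sqrt(3))*(1/15) = 2*I*sqrt(3)/15 ≈ 0.23094*I)
m(g) = 7 + 2*g/(6 + g) + 2*I*sqrt(3)/15 (m(g) = 7 + ((g + g)/(6 + g) + 2*I*sqrt(3)/15) = 7 + ((2*g)/(6 + g) + 2*I*sqrt(3)/15) = 7 + (2*g/(6 + g) + 2*I*sqrt(3)/15) = 7 + 2*g/(6 + g) + 2*I*sqrt(3)/15)
m(-31)*502 = ((630 + 135*(-31) + 12*I*sqrt(3) + 2*I*(-31)*sqrt(3))/(15*(6 - 31)))*502 = ((1/15)*(630 - 4185 + 12*I*sqrt(3) - 62*I*sqrt(3))/(-25))*502 = ((1/15)*(-1/25)*(-3555 - 50*I*sqrt(3)))*502 = (237/25 + 2*I*sqrt(3)/15)*502 = 118974/25 + 1004*I*sqrt(3)/15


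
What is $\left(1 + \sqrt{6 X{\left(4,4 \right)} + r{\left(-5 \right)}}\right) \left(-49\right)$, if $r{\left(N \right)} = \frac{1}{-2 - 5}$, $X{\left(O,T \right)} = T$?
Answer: $-49 - 7 \sqrt{1169} \approx -288.33$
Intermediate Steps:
$r{\left(N \right)} = - \frac{1}{7}$ ($r{\left(N \right)} = \frac{1}{-7} = - \frac{1}{7}$)
$\left(1 + \sqrt{6 X{\left(4,4 \right)} + r{\left(-5 \right)}}\right) \left(-49\right) = \left(1 + \sqrt{6 \cdot 4 - \frac{1}{7}}\right) \left(-49\right) = \left(1 + \sqrt{24 - \frac{1}{7}}\right) \left(-49\right) = \left(1 + \sqrt{\frac{167}{7}}\right) \left(-49\right) = \left(1 + \frac{\sqrt{1169}}{7}\right) \left(-49\right) = -49 - 7 \sqrt{1169}$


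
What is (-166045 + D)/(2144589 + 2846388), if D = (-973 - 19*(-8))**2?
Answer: 56444/554553 ≈ 0.10178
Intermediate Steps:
D = 674041 (D = (-973 + 152)**2 = (-821)**2 = 674041)
(-166045 + D)/(2144589 + 2846388) = (-166045 + 674041)/(2144589 + 2846388) = 507996/4990977 = 507996*(1/4990977) = 56444/554553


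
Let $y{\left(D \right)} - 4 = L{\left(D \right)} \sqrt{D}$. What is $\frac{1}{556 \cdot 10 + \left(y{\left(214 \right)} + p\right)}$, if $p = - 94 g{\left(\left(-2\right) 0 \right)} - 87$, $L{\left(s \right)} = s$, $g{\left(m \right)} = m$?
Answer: $\frac{5477}{20197185} - \frac{214 \sqrt{214}}{20197185} \approx 0.00011618$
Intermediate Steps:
$p = -87$ ($p = - 94 \left(\left(-2\right) 0\right) - 87 = \left(-94\right) 0 - 87 = 0 - 87 = -87$)
$y{\left(D \right)} = 4 + D^{\frac{3}{2}}$ ($y{\left(D \right)} = 4 + D \sqrt{D} = 4 + D^{\frac{3}{2}}$)
$\frac{1}{556 \cdot 10 + \left(y{\left(214 \right)} + p\right)} = \frac{1}{556 \cdot 10 - \left(83 - 214 \sqrt{214}\right)} = \frac{1}{5560 - \left(83 - 214 \sqrt{214}\right)} = \frac{1}{5477 + 214 \sqrt{214}}$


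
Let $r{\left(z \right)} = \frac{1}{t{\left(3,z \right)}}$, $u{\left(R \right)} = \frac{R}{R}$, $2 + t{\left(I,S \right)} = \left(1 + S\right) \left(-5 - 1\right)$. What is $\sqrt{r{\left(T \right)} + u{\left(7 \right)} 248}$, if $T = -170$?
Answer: $\frac{\sqrt{63497181}}{506} \approx 15.748$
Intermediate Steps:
$t{\left(I,S \right)} = -8 - 6 S$ ($t{\left(I,S \right)} = -2 + \left(1 + S\right) \left(-5 - 1\right) = -2 + \left(1 + S\right) \left(-6\right) = -2 - \left(6 + 6 S\right) = -8 - 6 S$)
$u{\left(R \right)} = 1$
$r{\left(z \right)} = \frac{1}{-8 - 6 z}$
$\sqrt{r{\left(T \right)} + u{\left(7 \right)} 248} = \sqrt{- \frac{1}{8 + 6 \left(-170\right)} + 1 \cdot 248} = \sqrt{- \frac{1}{8 - 1020} + 248} = \sqrt{- \frac{1}{-1012} + 248} = \sqrt{\left(-1\right) \left(- \frac{1}{1012}\right) + 248} = \sqrt{\frac{1}{1012} + 248} = \sqrt{\frac{250977}{1012}} = \frac{\sqrt{63497181}}{506}$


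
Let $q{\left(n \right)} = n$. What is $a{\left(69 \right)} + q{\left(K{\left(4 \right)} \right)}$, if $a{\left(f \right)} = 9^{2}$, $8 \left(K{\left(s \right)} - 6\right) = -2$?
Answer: $\frac{347}{4} \approx 86.75$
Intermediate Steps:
$K{\left(s \right)} = \frac{23}{4}$ ($K{\left(s \right)} = 6 + \frac{1}{8} \left(-2\right) = 6 - \frac{1}{4} = \frac{23}{4}$)
$a{\left(f \right)} = 81$
$a{\left(69 \right)} + q{\left(K{\left(4 \right)} \right)} = 81 + \frac{23}{4} = \frac{347}{4}$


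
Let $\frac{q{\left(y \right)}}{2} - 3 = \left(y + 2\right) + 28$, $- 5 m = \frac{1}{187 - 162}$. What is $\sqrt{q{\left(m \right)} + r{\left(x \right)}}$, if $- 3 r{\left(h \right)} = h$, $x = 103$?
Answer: $\frac{\sqrt{178035}}{75} \approx 5.6259$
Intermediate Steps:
$r{\left(h \right)} = - \frac{h}{3}$
$m = - \frac{1}{125}$ ($m = - \frac{1}{5 \left(187 - 162\right)} = - \frac{1}{5 \cdot 25} = \left(- \frac{1}{5}\right) \frac{1}{25} = - \frac{1}{125} \approx -0.008$)
$q{\left(y \right)} = 66 + 2 y$ ($q{\left(y \right)} = 6 + 2 \left(\left(y + 2\right) + 28\right) = 6 + 2 \left(\left(2 + y\right) + 28\right) = 6 + 2 \left(30 + y\right) = 6 + \left(60 + 2 y\right) = 66 + 2 y$)
$\sqrt{q{\left(m \right)} + r{\left(x \right)}} = \sqrt{\left(66 + 2 \left(- \frac{1}{125}\right)\right) - \frac{103}{3}} = \sqrt{\left(66 - \frac{2}{125}\right) - \frac{103}{3}} = \sqrt{\frac{8248}{125} - \frac{103}{3}} = \sqrt{\frac{11869}{375}} = \frac{\sqrt{178035}}{75}$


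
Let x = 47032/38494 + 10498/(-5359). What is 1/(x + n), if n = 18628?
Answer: 103144673/1921302935882 ≈ 5.3685e-5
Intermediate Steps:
x = -76032762/103144673 (x = 47032*(1/38494) + 10498*(-1/5359) = 23516/19247 - 10498/5359 = -76032762/103144673 ≈ -0.73715)
1/(x + n) = 1/(-76032762/103144673 + 18628) = 1/(1921302935882/103144673) = 103144673/1921302935882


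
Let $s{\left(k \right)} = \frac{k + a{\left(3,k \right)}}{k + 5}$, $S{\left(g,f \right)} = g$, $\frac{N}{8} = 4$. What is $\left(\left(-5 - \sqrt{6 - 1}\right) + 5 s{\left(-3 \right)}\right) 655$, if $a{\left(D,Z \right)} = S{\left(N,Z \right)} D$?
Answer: $\frac{298025}{2} - 655 \sqrt{5} \approx 1.4755 \cdot 10^{5}$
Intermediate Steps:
$N = 32$ ($N = 8 \cdot 4 = 32$)
$a{\left(D,Z \right)} = 32 D$
$s{\left(k \right)} = \frac{96 + k}{5 + k}$ ($s{\left(k \right)} = \frac{k + 32 \cdot 3}{k + 5} = \frac{k + 96}{5 + k} = \frac{96 + k}{5 + k}$)
$\left(\left(-5 - \sqrt{6 - 1}\right) + 5 s{\left(-3 \right)}\right) 655 = \left(\left(-5 - \sqrt{6 - 1}\right) + 5 \frac{96 - 3}{5 - 3}\right) 655 = \left(\left(-5 - \sqrt{5}\right) + 5 \cdot \frac{1}{2} \cdot 93\right) 655 = \left(\left(-5 - \sqrt{5}\right) + 5 \cdot \frac{93}{2}\right) 655 = \left(\left(-5 - \sqrt{5}\right) + \frac{465}{2}\right) 655 = \left(\frac{455}{2} - \sqrt{5}\right) 655 = \frac{298025}{2} - 655 \sqrt{5}$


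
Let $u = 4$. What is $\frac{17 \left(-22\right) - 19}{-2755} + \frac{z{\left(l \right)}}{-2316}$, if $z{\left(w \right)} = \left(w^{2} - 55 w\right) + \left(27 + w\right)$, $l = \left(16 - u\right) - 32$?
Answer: $- \frac{3241597}{6380580} \approx -0.50804$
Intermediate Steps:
$l = -20$ ($l = \left(16 - 4\right) - 32 = 12 - 32 = -20$)
$z{\left(w \right)} = 27 + w^{2} - 54 w$
$\frac{17 \left(-22\right) - 19}{-2755} + \frac{z{\left(l \right)}}{-2316} = \frac{17 \left(-22\right) - 19}{-2755} + \frac{27 + \left(-20\right)^{2} - -1080}{-2316} = \left(-374 - 19\right) \left(- \frac{1}{2755}\right) + \left(27 + 400 + 1080\right) \left(- \frac{1}{2316}\right) = \left(-393\right) \left(- \frac{1}{2755}\right) + 1507 \left(- \frac{1}{2316}\right) = \frac{393}{2755} - \frac{1507}{2316} = - \frac{3241597}{6380580}$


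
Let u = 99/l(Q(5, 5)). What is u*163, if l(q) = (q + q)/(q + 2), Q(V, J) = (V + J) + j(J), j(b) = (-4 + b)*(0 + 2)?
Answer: 37653/4 ≈ 9413.3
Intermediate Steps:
j(b) = -8 + 2*b (j(b) = (-4 + b)*2 = -8 + 2*b)
Q(V, J) = -8 + V + 3*J (Q(V, J) = (V + J) + (-8 + 2*J) = (J + V) + (-8 + 2*J) = -8 + V + 3*J)
l(q) = 2*q/(2 + q) (l(q) = (2*q)/(2 + q) = 2*q/(2 + q))
u = 231/4 (u = 99/((2*(-8 + 5 + 3*5)/(2 + (-8 + 5 + 3*5)))) = 99/((2*(-8 + 5 + 15)/(2 + (-8 + 5 + 15)))) = 99/((2*12/(2 + 12))) = 99/((2*12/14)) = 99/((2*12*(1/14))) = 99/(12/7) = 99*(7/12) = 231/4 ≈ 57.750)
u*163 = (231/4)*163 = 37653/4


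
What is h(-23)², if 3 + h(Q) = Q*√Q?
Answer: -12158 + 138*I*√23 ≈ -12158.0 + 661.83*I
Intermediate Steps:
h(Q) = -3 + Q^(3/2) (h(Q) = -3 + Q*√Q = -3 + Q^(3/2))
h(-23)² = (-3 + (-23)^(3/2))² = (-3 - 23*I*√23)²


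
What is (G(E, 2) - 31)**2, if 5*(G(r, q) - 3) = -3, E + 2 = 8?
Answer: 20449/25 ≈ 817.96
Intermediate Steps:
E = 6 (E = -2 + 8 = 6)
G(r, q) = 12/5 (G(r, q) = 3 + (1/5)*(-3) = 3 - 3/5 = 12/5)
(G(E, 2) - 31)**2 = (12/5 - 31)**2 = (-143/5)**2 = 20449/25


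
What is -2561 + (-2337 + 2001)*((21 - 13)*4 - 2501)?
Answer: 827023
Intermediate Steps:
-2561 + (-2337 + 2001)*((21 - 13)*4 - 2501) = -2561 - 336*(8*4 - 2501) = -2561 - 336*(32 - 2501) = -2561 - 336*(-2469) = -2561 + 829584 = 827023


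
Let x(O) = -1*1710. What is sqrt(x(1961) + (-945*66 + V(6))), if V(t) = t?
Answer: I*sqrt(64074) ≈ 253.13*I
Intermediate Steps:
x(O) = -1710
sqrt(x(1961) + (-945*66 + V(6))) = sqrt(-1710 + (-945*66 + 6)) = sqrt(-1710 + (-62370 + 6)) = sqrt(-1710 - 62364) = sqrt(-64074) = I*sqrt(64074)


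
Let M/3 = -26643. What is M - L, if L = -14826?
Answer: -65103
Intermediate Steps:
M = -79929 (M = 3*(-26643) = -79929)
M - L = -79929 - 1*(-14826) = -79929 + 14826 = -65103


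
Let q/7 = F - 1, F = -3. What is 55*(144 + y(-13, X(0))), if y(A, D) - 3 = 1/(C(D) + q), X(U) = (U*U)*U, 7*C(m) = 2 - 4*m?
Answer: 1568105/194 ≈ 8083.0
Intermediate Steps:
q = -28 (q = 7*(-3 - 1) = 7*(-4) = -28)
C(m) = 2/7 - 4*m/7 (C(m) = (2 - 4*m)/7 = 2/7 - 4*m/7)
X(U) = U³ (X(U) = U²*U = U³)
y(A, D) = 3 + 1/(-194/7 - 4*D/7) (y(A, D) = 3 + 1/((2/7 - 4*D/7) - 28) = 3 + 1/(-194/7 - 4*D/7))
55*(144 + y(-13, X(0))) = 55*(144 + (575 + 12*0³)/(2*(97 + 2*0³))) = 55*(144 + (575 + 12*0)/(2*(97 + 2*0))) = 55*(144 + (575 + 0)/(2*(97 + 0))) = 55*(144 + (½)*575/97) = 55*(144 + (½)*(1/97)*575) = 55*(144 + 575/194) = 55*(28511/194) = 1568105/194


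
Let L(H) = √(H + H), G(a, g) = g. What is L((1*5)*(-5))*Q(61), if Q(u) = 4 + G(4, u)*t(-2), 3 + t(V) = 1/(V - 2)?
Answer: -3885*I*√2/4 ≈ -1373.6*I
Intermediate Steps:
t(V) = -3 + 1/(-2 + V) (t(V) = -3 + 1/(V - 2) = -3 + 1/(-2 + V))
L(H) = √2*√H (L(H) = √(2*H) = √2*√H)
Q(u) = 4 - 13*u/4 (Q(u) = 4 + u*((7 - 3*(-2))/(-2 - 2)) = 4 + u*((7 + 6)/(-4)) = 4 + u*(-¼*13) = 4 + u*(-13/4) = 4 - 13*u/4)
L((1*5)*(-5))*Q(61) = (√2*√((1*5)*(-5)))*(4 - 13/4*61) = (√2*√(5*(-5)))*(4 - 793/4) = (√2*√(-25))*(-777/4) = (√2*(5*I))*(-777/4) = (5*I*√2)*(-777/4) = -3885*I*√2/4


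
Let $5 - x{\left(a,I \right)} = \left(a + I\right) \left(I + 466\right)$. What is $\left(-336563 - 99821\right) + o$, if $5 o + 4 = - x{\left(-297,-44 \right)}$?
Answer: $- \frac{2325831}{5} \approx -4.6517 \cdot 10^{5}$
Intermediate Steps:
$x{\left(a,I \right)} = 5 - \left(466 + I\right) \left(I + a\right)$ ($x{\left(a,I \right)} = 5 - \left(a + I\right) \left(I + 466\right) = 5 - \left(I + a\right) \left(466 + I\right) = 5 - \left(466 + I\right) \left(I + a\right)$)
$o = - \frac{143911}{5}$ ($o = - \frac{4}{5} + \frac{\left(-1\right) \left(5 - \left(-44\right)^{2} - -20504 - -138402 - \left(-44\right) \left(-297\right)\right)}{5} = - \frac{4}{5} + \frac{\left(-1\right) \left(5 - 1936 + 20504 + 138402 - 13068\right)}{5} = - \frac{4}{5} + \frac{\left(-1\right) 143907}{5} = - \frac{4}{5} + \frac{1}{5} \left(-143907\right) = - \frac{4}{5} - \frac{143907}{5} = - \frac{143911}{5} \approx -28782.0$)
$\left(-336563 - 99821\right) + o = \left(-336563 - 99821\right) - \frac{143911}{5} = -436384 - \frac{143911}{5} = - \frac{2325831}{5}$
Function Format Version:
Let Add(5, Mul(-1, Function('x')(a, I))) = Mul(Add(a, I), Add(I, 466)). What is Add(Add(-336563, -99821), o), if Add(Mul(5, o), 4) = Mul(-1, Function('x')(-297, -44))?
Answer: Rational(-2325831, 5) ≈ -4.6517e+5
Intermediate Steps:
Function('x')(a, I) = Add(5, Mul(-1, Add(466, I), Add(I, a))) (Function('x')(a, I) = Add(5, Mul(-1, Mul(Add(a, I), Add(I, 466)))) = Add(5, Mul(-1, Mul(Add(I, a), Add(466, I)))) = Add(5, Mul(-1, Mul(Add(466, I), Add(I, a)))) = Add(5, Mul(-1, Add(466, I), Add(I, a))))
o = Rational(-143911, 5) (o = Add(Rational(-4, 5), Mul(Rational(1, 5), Mul(-1, Add(5, Mul(-1, Pow(-44, 2)), Mul(-466, -44), Mul(-466, -297), Mul(-1, -44, -297))))) = Add(Rational(-4, 5), Mul(Rational(1, 5), Mul(-1, Add(5, Mul(-1, 1936), 20504, 138402, -13068)))) = Add(Rational(-4, 5), Mul(Rational(1, 5), Mul(-1, Add(5, -1936, 20504, 138402, -13068)))) = Add(Rational(-4, 5), Mul(Rational(1, 5), Mul(-1, 143907))) = Add(Rational(-4, 5), Mul(Rational(1, 5), -143907)) = Add(Rational(-4, 5), Rational(-143907, 5)) = Rational(-143911, 5) ≈ -28782.)
Add(Add(-336563, -99821), o) = Add(Add(-336563, -99821), Rational(-143911, 5)) = Add(-436384, Rational(-143911, 5)) = Rational(-2325831, 5)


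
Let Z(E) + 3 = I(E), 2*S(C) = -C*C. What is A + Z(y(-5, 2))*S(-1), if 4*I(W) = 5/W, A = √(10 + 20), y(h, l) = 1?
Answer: 7/8 + √30 ≈ 6.3522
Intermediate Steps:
S(C) = -C²/2 (S(C) = (-C*C)/2 = (-C²)/2 = -C²/2)
A = √30 ≈ 5.4772
I(W) = 5/(4*W) (I(W) = (5/W)/4 = 5/(4*W))
Z(E) = -3 + 5/(4*E)
A + Z(y(-5, 2))*S(-1) = √30 + (-3 + (5/4)/1)*(-½*(-1)²) = √30 + (-3 + (5/4)*1)*(-½*1) = √30 + (-3 + 5/4)*(-½) = √30 - 7/4*(-½) = √30 + 7/8 = 7/8 + √30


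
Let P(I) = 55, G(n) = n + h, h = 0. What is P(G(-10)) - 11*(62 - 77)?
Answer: 220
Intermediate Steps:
G(n) = n (G(n) = n + 0 = n)
P(G(-10)) - 11*(62 - 77) = 55 - 11*(62 - 77) = 55 - 11*(-15) = 55 + 165 = 220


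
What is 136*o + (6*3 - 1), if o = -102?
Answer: -13855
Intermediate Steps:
136*o + (6*3 - 1) = 136*(-102) + (6*3 - 1) = -13872 + (18 - 1) = -13872 + 17 = -13855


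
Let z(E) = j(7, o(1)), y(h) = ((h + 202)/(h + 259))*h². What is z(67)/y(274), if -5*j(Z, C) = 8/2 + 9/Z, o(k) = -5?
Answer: -19721/1250766160 ≈ -1.5767e-5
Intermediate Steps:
y(h) = h²*(202 + h)/(259 + h) (y(h) = ((202 + h)/(259 + h))*h² = h²*(202 + h)/(259 + h))
j(Z, C) = -⅘ - 9/(5*Z) (j(Z, C) = -(8/2 + 9/Z)/5 = -(8*(½) + 9/Z)/5 = -(4 + 9/Z)/5 = -⅘ - 9/(5*Z))
z(E) = -37/35 (z(E) = (⅕)*(-9 - 4*7)/7 = (⅕)*(⅐)*(-9 - 28) = (⅕)*(⅐)*(-37) = -37/35)
z(67)/y(274) = -37*(259 + 274)/(75076*(202 + 274))/35 = -37/(35*(75076*476/533)) = -37/(35*(75076*(1/533)*476)) = -37/(35*35736176/533) = -37/35*533/35736176 = -19721/1250766160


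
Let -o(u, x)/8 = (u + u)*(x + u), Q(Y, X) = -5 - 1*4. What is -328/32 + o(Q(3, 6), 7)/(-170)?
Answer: -2909/340 ≈ -8.5559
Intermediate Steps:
Q(Y, X) = -9 (Q(Y, X) = -5 - 4 = -9)
o(u, x) = -16*u*(u + x) (o(u, x) = -8*(u + u)*(x + u) = -8*2*u*(u + x) = -16*u*(u + x))
-328/32 + o(Q(3, 6), 7)/(-170) = -328/32 - 16*(-9)*(-9 + 7)/(-170) = -328*1/32 - 16*(-9)*(-2)*(-1/170) = -41/4 - 288*(-1/170) = -41/4 + 144/85 = -2909/340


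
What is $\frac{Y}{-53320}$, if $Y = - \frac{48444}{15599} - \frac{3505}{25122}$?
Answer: $\frac{1271684663}{20894939118960} \approx 6.0861 \cdot 10^{-5}$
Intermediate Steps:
$Y = - \frac{1271684663}{391878078}$ ($Y = \left(-48444\right) \frac{1}{15599} - \frac{3505}{25122} = - \frac{48444}{15599} - \frac{3505}{25122} = - \frac{1271684663}{391878078} \approx -3.2451$)
$\frac{Y}{-53320} = - \frac{1271684663}{391878078 \left(-53320\right)} = \left(- \frac{1271684663}{391878078}\right) \left(- \frac{1}{53320}\right) = \frac{1271684663}{20894939118960}$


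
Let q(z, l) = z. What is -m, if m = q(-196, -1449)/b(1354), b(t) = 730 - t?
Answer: -49/156 ≈ -0.31410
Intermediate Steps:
m = 49/156 (m = -196/(730 - 1*1354) = -196/(730 - 1354) = -196/(-624) = -196*(-1/624) = 49/156 ≈ 0.31410)
-m = -1*49/156 = -49/156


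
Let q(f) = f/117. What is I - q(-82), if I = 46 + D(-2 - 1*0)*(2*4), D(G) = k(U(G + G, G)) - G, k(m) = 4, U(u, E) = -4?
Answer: 11080/117 ≈ 94.701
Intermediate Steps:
q(f) = f/117 (q(f) = f*(1/117) = f/117)
D(G) = 4 - G
I = 94 (I = 46 + (4 - (-2 - 1*0))*(2*4) = 46 + (4 - (-2 + 0))*8 = 46 + (4 - 1*(-2))*8 = 46 + (4 + 2)*8 = 46 + 6*8 = 46 + 48 = 94)
I - q(-82) = 94 - (-82)/117 = 94 - 1*(-82/117) = 94 + 82/117 = 11080/117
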